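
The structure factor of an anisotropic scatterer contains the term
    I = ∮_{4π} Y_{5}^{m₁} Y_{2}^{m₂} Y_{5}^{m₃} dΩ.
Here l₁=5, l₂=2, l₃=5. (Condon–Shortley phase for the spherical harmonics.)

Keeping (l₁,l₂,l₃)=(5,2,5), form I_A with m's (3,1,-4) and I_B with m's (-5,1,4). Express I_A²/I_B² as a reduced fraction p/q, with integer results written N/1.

l's match ⇒ only the (l;m) 3-j factors differ between A and B.
A: triangle coeff Δ(5,2,5) = 1/38610; Σ_t [1,2]: t=1:−1/10080 t=2:+1/80640 = -1/11520; (3j)²=49/1430 [(5 2 5; 3 1 -4)], sign=+1
B: triangle coeff Δ(5,2,5) = 1/38610; Σ_t [2,2]: t=2:+1/80640 = 1/80640; (3j)²=9/286 [(5 2 5; -5 1 4)], sign=-1
I_A²/I_B² = (49/1430)/(9/286) = 49/45

49/45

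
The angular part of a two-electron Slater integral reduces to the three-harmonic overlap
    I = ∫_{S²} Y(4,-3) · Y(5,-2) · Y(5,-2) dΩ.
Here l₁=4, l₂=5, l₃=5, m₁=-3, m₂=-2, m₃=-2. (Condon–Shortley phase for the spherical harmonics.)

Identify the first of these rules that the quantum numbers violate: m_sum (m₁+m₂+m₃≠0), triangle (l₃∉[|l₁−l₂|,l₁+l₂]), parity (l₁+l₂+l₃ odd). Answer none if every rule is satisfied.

Σmᵢ = -7  ✗
l₃∈[|l₁−l₂|,l₁+l₂]=[1,9], have l₃=5
Σlᵢ = 14 ⇒ even

m_sum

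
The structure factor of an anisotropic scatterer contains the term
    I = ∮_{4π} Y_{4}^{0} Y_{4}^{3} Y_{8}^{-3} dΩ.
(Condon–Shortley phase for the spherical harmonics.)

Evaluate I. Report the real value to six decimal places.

m-sum 0 ✓  L=16 even ✓  0≤8≤8 ✓
Π(2lᵢ+1) = 9×9×17 = 1377
triangle coeff Δ(4,4,8) = 1/218790
Σ_t [0,0]: t=0:+1/331776 = 1/331776
(3j)²=490/21879 [(4 4 8; 0 0 0)], sign=+1
Σ_t [0,0]: t=0:+1/2903040 = 1/2903040
(3j)²=5/663 [(4 4 8; 0 3 -3)], sign=-1
⇒ 4πI² = 7350/31603
I = (-1)√(7350/31603/(4π)) = -0.13604249

-0.136042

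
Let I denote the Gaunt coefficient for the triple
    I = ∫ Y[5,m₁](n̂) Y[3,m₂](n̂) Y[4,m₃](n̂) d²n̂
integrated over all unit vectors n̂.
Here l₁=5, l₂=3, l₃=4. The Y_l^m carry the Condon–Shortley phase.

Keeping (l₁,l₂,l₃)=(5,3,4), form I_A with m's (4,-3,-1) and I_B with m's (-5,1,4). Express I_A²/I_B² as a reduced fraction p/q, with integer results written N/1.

Same 5,3,4: normalisation and zero-m 3j drop out of the ratio.
A: Δ: 4! 6! 2! / 13! → 1/180180; sum: t=0:+1/5760 = 1/5760; 3j²(5 3 4; 4 -3 -1) = Δ·Π!·Σ² = 9/286  (sign -1)
B: Δ: 4! 6! 2! / 13! → 1/180180; sum: t=4:+1/34560 = 1/34560; 3j²(5 3 4; -5 1 4) = Δ·Π!·Σ² = 14/429  (sign +1)
I_A²/I_B² = (9/286)/(14/429) = 27/28

27/28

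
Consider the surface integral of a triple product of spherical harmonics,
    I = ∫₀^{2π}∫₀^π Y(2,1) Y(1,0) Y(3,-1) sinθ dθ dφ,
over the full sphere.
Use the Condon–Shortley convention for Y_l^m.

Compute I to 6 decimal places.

Checks pass: Σm=0; 6 even; l₃=3∈[1,3].
(2·2+1)(2·1+1)(2·3+1) = 105
Δ: 0! 4! 2! / 7! → 1/105
sum: t=0:+1/4 = 1/4
3j²(2 1 3; 0 0 0) = Δ·Π!·Σ² = 3/35  (sign -1)
sum: t=0:+1/6 = 1/6
3j²(2 1 3; 1 0 -1) = Δ·Π!·Σ² = 8/105  (sign +1)
combine: 4πI² = 105·3/35·8/105 = 24/35
take √, sign -1: I = -0.23359668

-0.233597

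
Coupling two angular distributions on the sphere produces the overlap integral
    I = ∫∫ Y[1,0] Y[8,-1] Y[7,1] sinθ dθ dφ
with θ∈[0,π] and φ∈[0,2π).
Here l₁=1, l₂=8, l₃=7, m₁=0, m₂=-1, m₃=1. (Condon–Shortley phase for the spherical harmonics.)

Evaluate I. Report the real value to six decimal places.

-0.242860

Rules hold: Σm=0, L=16 even, 7≤7≤9.
N = 3·17·15 = 765
Δ = 2!·0!·14!/17! = 1/2040
Racah Σ t=1..1: t=1:−1/25401600 = -1/25401600
⇒ 3j(1 8 7; 0 0 0)² = 8/255, sgn +1
Racah Σ t=1..1: t=1:−1/29030400 = -1/29030400
⇒ 3j(1 8 7; 0 -1 1)² = 21/680, sgn -1
4πI² = N·(3j₀)²·(3jₘ)² = 63/85
I = -1·√(0.741176/4π) = -0.24285994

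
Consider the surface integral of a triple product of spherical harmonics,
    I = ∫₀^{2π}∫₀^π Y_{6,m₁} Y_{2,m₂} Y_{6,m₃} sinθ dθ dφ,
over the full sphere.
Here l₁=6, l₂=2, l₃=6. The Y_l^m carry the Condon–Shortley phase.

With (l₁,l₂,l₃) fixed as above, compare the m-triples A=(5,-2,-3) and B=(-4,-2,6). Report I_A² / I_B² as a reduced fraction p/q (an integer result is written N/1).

l's match ⇒ only the (l;m) 3-j factors differ between A and B.
A: triangle coeff Δ(6,2,6) = 1/90090; Σ_t [0,0]: t=0:+1/1451520 = 1/1451520; (3j)²=1/91 [(6 2 6; 5 -2 -3)], sign=-1
B: triangle coeff Δ(6,2,6) = 1/90090; Σ_t [0,0]: t=0:+1/14515200 = 1/14515200; (3j)²=2/455 [(6 2 6; -4 -2 6)], sign=+1
I_A²/I_B² = (1/91)/(2/455) = 5/2

5/2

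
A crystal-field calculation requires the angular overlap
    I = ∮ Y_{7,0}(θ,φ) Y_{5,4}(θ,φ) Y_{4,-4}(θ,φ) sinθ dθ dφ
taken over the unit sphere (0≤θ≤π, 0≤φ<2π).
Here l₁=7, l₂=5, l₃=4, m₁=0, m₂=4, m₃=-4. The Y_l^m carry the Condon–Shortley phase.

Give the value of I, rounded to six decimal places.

Checks pass: Σm=0; 16 even; l₃=4∈[2,12].
(2·7+1)(2·5+1)(2·4+1) = 1485
Δ: 8! 6! 2! / 17! → 1/6126120
sum: t=3:−1/69120 t=4:+1/20736 t=5:−1/69120 = 1/51840
3j²(7 5 4; 0 0 0) = Δ·Π!·Σ² = 280/21879  (sign +1)
sum: t=7:−1/7257600 = -1/7257600
3j²(7 5 4; 0 4 -4) = Δ·Π!·Σ² = 14/12155  (sign -1)
combine: 4πI² = 1485·280/21879·14/12155 = 11760/537251
take √, sign -1: I = -0.04173593

-0.041736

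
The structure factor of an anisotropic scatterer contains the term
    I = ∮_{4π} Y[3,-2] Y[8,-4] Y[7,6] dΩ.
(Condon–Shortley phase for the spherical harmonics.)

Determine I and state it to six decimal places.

Rules hold: Σm=0, L=18 even, 5≤7≤11.
N = 7·17·15 = 1785
Δ = 4!·2!·12!/19! = 1/5290740
Racah Σ t=1..3: t=1:−1/7257600 t=2:+1/2073600 t=3:−1/7257600 = 1/4838400
⇒ 3j(3 8 7; 0 0 0)² = 252/20995, sgn -1
Racah Σ t=3..4: t=3:−1/479001600 t=4:+1/11496038400 = -23/11496038400
⇒ 3j(3 8 7; -2 -4 6)² = 529/81396, sgn +1
4πI² = N·(3j₀)²·(3jₘ)² = 11109/79781
I = -1·√(0.139244/4π) = -0.10526471

-0.105265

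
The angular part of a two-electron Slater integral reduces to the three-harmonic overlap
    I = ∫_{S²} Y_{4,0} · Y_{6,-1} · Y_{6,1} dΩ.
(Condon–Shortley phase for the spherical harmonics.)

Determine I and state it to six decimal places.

-0.096546

Checks pass: Σm=0; 16 even; l₃=6∈[2,10].
(2·4+1)(2·6+1)(2·6+1) = 1521
Δ: 4! 4! 8! / 17! → 1/15315300
sum: t=0:+1/829440 t=1:−1/25920 t=2:+1/9216 t=3:−1/25920 t=4:+1/829440 = 7/207360
3j²(4 6 6; 0 0 0) = Δ·Π!·Σ² = 28/2431  (sign +1)
sum: t=0:+1/414720 t=1:−1/20736 t=2:+1/11520 t=3:−1/51840 t=4:+1/2903040 = 1/45360
3j²(4 6 6; 0 -1 1) = Δ·Π!·Σ² = 1024/153153  (sign -1)
combine: 4πI² = 1521·28/2431·1024/153153 = 4096/34969
take √, sign -1: I = -0.09654581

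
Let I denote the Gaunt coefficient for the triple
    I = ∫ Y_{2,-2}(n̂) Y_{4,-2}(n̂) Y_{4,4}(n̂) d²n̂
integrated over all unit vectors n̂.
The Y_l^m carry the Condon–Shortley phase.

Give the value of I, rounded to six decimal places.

m-sum 0 ✓  L=10 even ✓  2≤4≤6 ✓
Π(2lᵢ+1) = 5×9×9 = 405
triangle coeff Δ(2,4,4) = 1/13860
Σ_t [0,2]: t=0:+1/192 t=1:−1/36 t=2:+1/192 = -5/288
(3j)²=20/693 [(2 4 4; 0 0 0)], sign=-1
Σ_t [2,2]: t=2:+1/2880 = 1/2880
(3j)²=2/165 [(2 4 4; -2 -2 4)], sign=+1
⇒ 4πI² = 120/847
I = (-1)√(120/847/(4π)) = -0.10618031

-0.106180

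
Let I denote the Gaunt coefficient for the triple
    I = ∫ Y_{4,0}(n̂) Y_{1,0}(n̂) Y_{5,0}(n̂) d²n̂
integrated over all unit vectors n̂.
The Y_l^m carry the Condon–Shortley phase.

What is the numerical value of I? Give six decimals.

Checks pass: Σm=0; 10 even; l₃=5∈[3,5].
(2·4+1)(2·1+1)(2·5+1) = 297
Δ: 0! 8! 2! / 11! → 1/495
sum: t=0:+1/576 = 1/576
3j²(4 1 5; 0 0 0) = Δ·Π!·Σ² = 5/99  (sign -1)
(m-triple is (0,0,0) — same symbol as above.)
combine: 4πI² = 297·5/99·5/99 = 25/33
take √, sign +1: I = 0.24553200

0.245532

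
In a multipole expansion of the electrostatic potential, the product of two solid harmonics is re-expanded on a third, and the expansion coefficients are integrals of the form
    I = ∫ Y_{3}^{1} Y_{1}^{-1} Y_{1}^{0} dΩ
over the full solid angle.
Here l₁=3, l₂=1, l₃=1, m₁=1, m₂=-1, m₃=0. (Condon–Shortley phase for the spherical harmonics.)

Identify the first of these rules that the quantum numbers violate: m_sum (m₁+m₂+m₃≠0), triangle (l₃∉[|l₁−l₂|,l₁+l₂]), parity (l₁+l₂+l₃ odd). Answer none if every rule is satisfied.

azimuthal sum: 1 − 1 + 0 = 0  ✓
2 ≤ 1 ≤ 4 (triangle on l)  ✗
L = 3 + 1 + 1 = 5 (odd)

triangle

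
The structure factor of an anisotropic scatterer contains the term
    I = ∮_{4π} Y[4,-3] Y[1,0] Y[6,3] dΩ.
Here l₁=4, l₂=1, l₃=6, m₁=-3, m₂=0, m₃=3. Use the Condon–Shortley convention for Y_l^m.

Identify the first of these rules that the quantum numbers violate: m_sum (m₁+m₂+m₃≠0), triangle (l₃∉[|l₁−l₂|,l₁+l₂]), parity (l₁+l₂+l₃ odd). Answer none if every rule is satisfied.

m₁+m₂+m₃ = -3 + 0 + 3 = 0  ✓
triangle: |4−1|=3 ≤ l₃=6 ≤ 4+1=5  ✗
parity: l₁+l₂+l₃ = 11 is odd

triangle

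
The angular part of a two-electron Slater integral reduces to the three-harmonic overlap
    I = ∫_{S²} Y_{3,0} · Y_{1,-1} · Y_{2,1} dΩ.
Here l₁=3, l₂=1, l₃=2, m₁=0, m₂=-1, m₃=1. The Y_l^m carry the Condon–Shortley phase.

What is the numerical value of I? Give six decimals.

0.143048

m-sum 0 ✓  L=6 even ✓  2≤2≤4 ✓
Π(2lᵢ+1) = 7×3×5 = 105
triangle coeff Δ(3,1,2) = 1/105
Σ_t [1,1]: t=1:−1/4 = -1/4
(3j)²=3/35 [(3 1 2; 0 0 0)], sign=-1
Σ_t [0,0]: t=0:+1/12 = 1/12
(3j)²=1/35 [(3 1 2; 0 -1 1)], sign=-1
⇒ 4πI² = 9/35
I = (+1)√(9/35/(4π)) = 0.14304817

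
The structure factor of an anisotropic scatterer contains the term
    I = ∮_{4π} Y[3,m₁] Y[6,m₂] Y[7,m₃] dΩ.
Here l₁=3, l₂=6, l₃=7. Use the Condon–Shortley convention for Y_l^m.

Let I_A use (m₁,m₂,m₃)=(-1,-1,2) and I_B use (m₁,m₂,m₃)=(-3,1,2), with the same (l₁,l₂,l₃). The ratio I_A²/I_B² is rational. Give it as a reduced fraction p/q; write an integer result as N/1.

3481/6615

Shared (l₁,l₂,l₃)=(3,6,7): N and (l;000)² cancel in I_A²/I_B².
A: Δ = 2!·4!·10!/17! = 1/2042040; Racah Σ t=0..2: t=0:+1/691200 t=1:−1/103680 t=2:+1/241920 = -59/14515200; ⇒ 3j(3 6 7; -1 -1 2)² = 3481/340340, sgn +1
B: Δ = 2!·4!·10!/17! = 1/2042040; Racah Σ t=2..2: t=2:+1/691200 = 1/691200; ⇒ 3j(3 6 7; -3 1 2)² = 189/9724, sgn -1
I_A²/I_B² = (3481/340340)/(189/9724) = 3481/6615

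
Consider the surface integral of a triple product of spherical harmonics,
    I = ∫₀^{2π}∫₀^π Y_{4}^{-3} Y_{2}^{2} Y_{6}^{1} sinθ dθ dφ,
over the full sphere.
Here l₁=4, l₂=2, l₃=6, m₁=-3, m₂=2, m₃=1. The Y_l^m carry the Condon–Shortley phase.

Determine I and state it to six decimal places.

Checks pass: Σm=0; 12 even; l₃=6∈[2,6].
(2·4+1)(2·2+1)(2·6+1) = 585
Δ: 0! 8! 4! / 13! → 1/6435
sum: t=0:+1/2304 = 1/2304
3j²(4 2 6; 0 0 0) = Δ·Π!·Σ² = 5/143  (sign +1)
sum: t=0:+1/120960 = 1/120960
3j²(4 2 6; -3 2 1) = Δ·Π!·Σ² = 1/1287  (sign -1)
combine: 4πI² = 585·5/143·1/1287 = 25/1573
take √, sign -1: I = -0.03556319

-0.035563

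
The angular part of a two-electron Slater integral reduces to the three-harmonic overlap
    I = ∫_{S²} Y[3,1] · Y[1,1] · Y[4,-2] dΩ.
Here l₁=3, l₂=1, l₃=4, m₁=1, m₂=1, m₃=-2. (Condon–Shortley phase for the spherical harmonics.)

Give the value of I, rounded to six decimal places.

Checks pass: Σm=0; 8 even; l₃=4∈[2,4].
(2·3+1)(2·1+1)(2·4+1) = 189
Δ: 0! 6! 2! / 9! → 1/252
sum: t=0:+1/36 = 1/36
3j²(3 1 4; 0 0 0) = Δ·Π!·Σ² = 4/63  (sign +1)
sum: t=0:+1/96 = 1/96
3j²(3 1 4; 1 1 -2) = Δ·Π!·Σ² = 5/84  (sign +1)
combine: 4πI² = 189·4/63·5/84 = 5/7
take √, sign +1: I = 0.23841361

0.238414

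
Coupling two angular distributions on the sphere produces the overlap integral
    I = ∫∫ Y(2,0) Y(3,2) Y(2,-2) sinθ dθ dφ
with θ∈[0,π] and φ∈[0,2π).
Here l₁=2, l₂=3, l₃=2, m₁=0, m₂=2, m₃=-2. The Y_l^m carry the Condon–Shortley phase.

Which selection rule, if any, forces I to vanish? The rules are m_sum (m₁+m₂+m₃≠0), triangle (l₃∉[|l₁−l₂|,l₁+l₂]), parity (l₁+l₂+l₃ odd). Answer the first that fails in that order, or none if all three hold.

parity

Σmᵢ = 0  ✓
l₃∈[|l₁−l₂|,l₁+l₂]=[1,5], have l₃=2  ✓
Σlᵢ = 7 ⇒ odd  ✗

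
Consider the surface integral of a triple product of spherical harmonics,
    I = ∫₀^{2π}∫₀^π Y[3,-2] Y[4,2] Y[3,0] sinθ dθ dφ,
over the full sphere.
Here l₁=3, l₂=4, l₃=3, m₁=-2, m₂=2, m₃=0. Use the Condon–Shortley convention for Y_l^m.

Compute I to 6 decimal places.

-0.044418

Rules hold: Σm=0, L=10 even, 1≤3≤7.
N = 7·9·7 = 441
Δ = 4!·2!·4!/11! = 1/34650
Racah Σ t=1..3: t=1:−1/72 t=2:+1/16 t=3:−1/72 = 5/144
⇒ 3j(3 4 3; 0 0 0)² = 2/77, sgn -1
Racah Σ t=3..4: t=3:−1/72 t=4:+1/96 = -1/288
⇒ 3j(3 4 3; -2 2 0)² = 1/462, sgn +1
4πI² = N·(3j₀)²·(3jₘ)² = 3/121
I = -1·√(0.0247934/4π) = -0.04441841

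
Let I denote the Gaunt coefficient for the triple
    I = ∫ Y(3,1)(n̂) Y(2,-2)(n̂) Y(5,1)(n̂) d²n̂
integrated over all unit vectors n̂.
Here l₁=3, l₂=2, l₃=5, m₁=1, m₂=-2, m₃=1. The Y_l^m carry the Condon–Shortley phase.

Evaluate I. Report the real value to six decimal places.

-0.092802

m-sum 0 ✓  L=10 even ✓  1≤5≤5 ✓
Π(2lᵢ+1) = 7×5×11 = 385
triangle coeff Δ(3,2,5) = 1/2310
Σ_t [0,0]: t=0:+1/144 = 1/144
(3j)²=10/231 [(3 2 5; 0 0 0)], sign=-1
Σ_t [0,0]: t=0:+1/1152 = 1/1152
(3j)²=1/154 [(3 2 5; 1 -2 1)], sign=+1
⇒ 4πI² = 25/231
I = (-1)√(25/231/(4π)) = -0.09280237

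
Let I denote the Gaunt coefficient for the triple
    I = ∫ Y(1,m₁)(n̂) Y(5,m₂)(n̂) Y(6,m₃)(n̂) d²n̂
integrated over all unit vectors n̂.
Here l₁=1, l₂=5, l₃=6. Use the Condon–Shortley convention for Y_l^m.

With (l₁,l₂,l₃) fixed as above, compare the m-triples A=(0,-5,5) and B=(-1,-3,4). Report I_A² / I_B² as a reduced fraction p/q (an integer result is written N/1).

Shared (l₁,l₂,l₃)=(1,5,6): N and (l;000)² cancel in I_A²/I_B².
A: Δ = 0!·2!·10!/13! = 1/858; Racah Σ t=0..0: t=0:+1/3628800 = 1/3628800; ⇒ 3j(1 5 6; 0 -5 5)² = 1/78, sgn -1
B: Δ = 0!·2!·10!/13! = 1/858; Racah Σ t=0..0: t=0:+1/161280 = 1/161280; ⇒ 3j(1 5 6; -1 -3 4)² = 15/286, sgn +1
I_A²/I_B² = (1/78)/(15/286) = 11/45

11/45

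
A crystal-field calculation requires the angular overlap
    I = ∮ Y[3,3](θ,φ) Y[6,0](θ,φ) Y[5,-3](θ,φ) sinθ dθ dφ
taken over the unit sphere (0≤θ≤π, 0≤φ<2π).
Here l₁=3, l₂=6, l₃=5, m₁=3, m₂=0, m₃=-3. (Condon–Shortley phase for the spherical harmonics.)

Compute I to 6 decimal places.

-0.110086

Checks pass: Σm=0; 14 even; l₃=5∈[3,9].
(2·3+1)(2·6+1)(2·5+1) = 1001
Δ: 4! 2! 8! / 15! → 1/675675
sum: t=1:−1/8640 t=2:+1/2304 t=3:−1/8640 = 7/34560
3j²(3 6 5; 0 0 0) = Δ·Π!·Σ² = 7/429  (sign -1)
sum: t=0:+1/69120 = 1/69120
3j²(3 6 5; 3 0 -3) = Δ·Π!·Σ² = 4/429  (sign +1)
combine: 4πI² = 1001·7/429·4/429 = 196/1287
take √, sign -1: I = -0.11008644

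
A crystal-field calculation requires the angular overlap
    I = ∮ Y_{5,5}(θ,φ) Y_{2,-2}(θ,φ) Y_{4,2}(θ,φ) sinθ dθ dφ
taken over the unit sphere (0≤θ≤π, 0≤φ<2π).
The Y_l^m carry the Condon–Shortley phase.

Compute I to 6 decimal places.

5 − 2 + 2 = 5 ≠ 0: azimuthal integral kills it; I = 0

0.000000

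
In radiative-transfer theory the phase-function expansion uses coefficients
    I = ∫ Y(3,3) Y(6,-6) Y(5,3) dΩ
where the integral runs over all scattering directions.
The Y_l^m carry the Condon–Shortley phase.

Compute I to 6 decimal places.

-0.119512

m-sum 0 ✓  L=14 even ✓  3≤5≤9 ✓
Π(2lᵢ+1) = 7×13×11 = 1001
triangle coeff Δ(3,6,5) = 1/675675
Σ_t [1,3]: t=1:−1/8640 t=2:+1/2304 t=3:−1/8640 = 7/34560
(3j)²=7/429 [(3 6 5; 0 0 0)], sign=-1
Σ_t [0,0]: t=0:+1/1935360 = 1/1935360
(3j)²=1/91 [(3 6 5; 3 -6 3)], sign=+1
⇒ 4πI² = 7/39
I = (-1)√(7/39/(4π)) = -0.11951207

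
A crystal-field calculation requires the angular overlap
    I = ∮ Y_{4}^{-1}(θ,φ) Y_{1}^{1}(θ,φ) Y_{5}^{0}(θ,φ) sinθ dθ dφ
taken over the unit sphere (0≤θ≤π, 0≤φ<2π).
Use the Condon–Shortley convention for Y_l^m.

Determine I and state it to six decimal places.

Checks pass: Σm=0; 10 even; l₃=5∈[3,5].
(2·4+1)(2·1+1)(2·5+1) = 297
Δ: 0! 8! 2! / 11! → 1/495
sum: t=0:+1/576 = 1/576
3j²(4 1 5; 0 0 0) = Δ·Π!·Σ² = 5/99  (sign -1)
sum: t=0:+1/1440 = 1/1440
3j²(4 1 5; -1 1 0) = Δ·Π!·Σ² = 2/99  (sign -1)
combine: 4πI² = 297·5/99·2/99 = 10/33
take √, sign +1: I = 0.15528807

0.155288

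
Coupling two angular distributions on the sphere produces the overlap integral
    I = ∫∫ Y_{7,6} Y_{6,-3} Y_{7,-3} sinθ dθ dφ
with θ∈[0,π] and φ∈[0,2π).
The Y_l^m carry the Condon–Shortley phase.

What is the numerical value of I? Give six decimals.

Rules hold: Σm=0, L=20 even, 1≤7≤13.
N = 15·13·15 = 2925
Δ = 6!·8!·6!/21! = 1/2444321880
Racah Σ t=0..6: t=0:+1/2612736000 t=1:−1/20736000 t=2:+1/1658880 t=3:−1/746496 t=4:+1/1658880 t=5:−1/20736000 t=6:+1/2612736000 = -1/4354560
⇒ 3j(7 6 7; 0 0 0)² = 1000/138567, sgn +1
Racah Σ t=0..1: t=0:+1/130636800 t=1:−1/232243200 = 1/298598400
⇒ 3j(7 6 7; 6 -3 -3)² = 7/1292, sgn +1
4πI² = N·(3j₀)²·(3jₘ)² = 131250/1147619
I = +1·√(0.114367/4π) = 0.09539945

0.095399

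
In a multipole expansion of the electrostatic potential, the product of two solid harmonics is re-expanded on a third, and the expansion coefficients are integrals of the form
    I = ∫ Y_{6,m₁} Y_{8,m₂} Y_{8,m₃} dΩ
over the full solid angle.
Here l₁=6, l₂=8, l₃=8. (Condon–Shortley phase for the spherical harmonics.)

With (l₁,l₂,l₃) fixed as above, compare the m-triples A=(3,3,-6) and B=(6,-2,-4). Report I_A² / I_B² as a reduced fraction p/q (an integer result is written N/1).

13/560

Shared (l₁,l₂,l₃)=(6,8,8): N and (l;000)² cancel in I_A²/I_B².
A: Δ = 6!·6!·10!/23! = 1/13742520792; Racah Σ t=1..3: t=1:−1/20901888000 t=2:+1/2090188800 t=3:−1/2090188800 = -1/20901888000; ⇒ 3j(6 8 8; 3 3 -6)² = 9/29716, sgn -1
B: Δ = 6!·6!·10!/23! = 1/13742520792; Racah Σ t=0..0: t=0:+1/8957952000 = 1/8957952000; ⇒ 3j(6 8 8; 6 -2 -4)² = 1260/96577, sgn +1
I_A²/I_B² = (9/29716)/(1260/96577) = 13/560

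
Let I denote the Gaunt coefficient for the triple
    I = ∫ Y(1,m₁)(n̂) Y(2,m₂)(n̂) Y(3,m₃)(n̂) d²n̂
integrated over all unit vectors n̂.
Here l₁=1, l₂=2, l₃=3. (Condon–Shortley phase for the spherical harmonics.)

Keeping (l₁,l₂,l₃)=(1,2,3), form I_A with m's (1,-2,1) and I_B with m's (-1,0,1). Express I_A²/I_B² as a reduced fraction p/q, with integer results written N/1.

Shared (l₁,l₂,l₃)=(1,2,3): N and (l;000)² cancel in I_A²/I_B².
A: Δ = 0!·2!·4!/7! = 1/105; Racah Σ t=0..0: t=0:+1/48 = 1/48; ⇒ 3j(1 2 3; 1 -2 1)² = 1/105, sgn +1
B: Δ = 0!·2!·4!/7! = 1/105; Racah Σ t=0..0: t=0:+1/8 = 1/8; ⇒ 3j(1 2 3; -1 0 1)² = 2/35, sgn +1
I_A²/I_B² = (1/105)/(2/35) = 1/6

1/6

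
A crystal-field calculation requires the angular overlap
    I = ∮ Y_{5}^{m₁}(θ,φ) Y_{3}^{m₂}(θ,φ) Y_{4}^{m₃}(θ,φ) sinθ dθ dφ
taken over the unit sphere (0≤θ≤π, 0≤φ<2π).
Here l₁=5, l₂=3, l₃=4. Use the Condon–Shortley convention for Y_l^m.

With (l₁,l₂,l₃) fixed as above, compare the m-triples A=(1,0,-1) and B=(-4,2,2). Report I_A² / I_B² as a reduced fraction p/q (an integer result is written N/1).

Same 5,3,4: normalisation and zero-m 3j drop out of the ratio.
A: Δ: 4! 6! 2! / 13! → 1/180180; sum: t=1:−1/432 t=2:+1/192 t=3:−1/1440 = 19/8640; 3j²(5 3 4; 1 0 -1) = Δ·Π!·Σ² = 361/30030  (sign -1)
B: Δ: 4! 6! 2! / 13! → 1/180180; sum: t=3:−1/8640 t=4:+1/2880 = 1/4320; 3j²(5 3 4; -4 2 2) = Δ·Π!·Σ² = 8/429  (sign +1)
I_A²/I_B² = (361/30030)/(8/429) = 361/560

361/560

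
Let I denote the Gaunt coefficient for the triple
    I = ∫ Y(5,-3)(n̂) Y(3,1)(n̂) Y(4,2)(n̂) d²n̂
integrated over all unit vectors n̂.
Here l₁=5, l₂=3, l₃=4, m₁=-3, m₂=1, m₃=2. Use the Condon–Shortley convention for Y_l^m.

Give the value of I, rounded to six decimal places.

m-sum 0 ✓  L=12 even ✓  2≤4≤8 ✓
Π(2lᵢ+1) = 11×7×9 = 693
triangle coeff Δ(5,3,4) = 1/180180
Σ_t [1,3]: t=1:−1/576 t=2:+1/144 t=3:−1/576 = 1/288
(3j)²=20/1001 [(5 3 4; 0 0 0)], sign=+1
Σ_t [2,4]: t=2:+1/5760 t=3:−1/720 t=4:+1/2304 = -1/1280
(3j)²=27/1430 [(5 3 4; -3 1 2)], sign=-1
⇒ 4πI² = 486/1859
I = (-1)√(486/1859/(4π)) = -0.14423595

-0.144236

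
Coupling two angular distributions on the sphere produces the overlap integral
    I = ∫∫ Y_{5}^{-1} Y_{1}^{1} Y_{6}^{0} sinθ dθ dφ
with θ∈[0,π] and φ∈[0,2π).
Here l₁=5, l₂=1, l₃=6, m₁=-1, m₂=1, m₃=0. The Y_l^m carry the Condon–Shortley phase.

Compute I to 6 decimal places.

m-sum 0 ✓  L=12 even ✓  4≤6≤6 ✓
Π(2lᵢ+1) = 11×3×13 = 429
triangle coeff Δ(5,1,6) = 1/858
Σ_t [0,0]: t=0:+1/14400 = 1/14400
(3j)²=6/143 [(5 1 6; 0 0 0)], sign=+1
Σ_t [0,0]: t=0:+1/34560 = 1/34560
(3j)²=5/286 [(5 1 6; -1 1 0)], sign=+1
⇒ 4πI² = 45/143
I = (+1)√(45/143/(4π)) = 0.15824621

0.158246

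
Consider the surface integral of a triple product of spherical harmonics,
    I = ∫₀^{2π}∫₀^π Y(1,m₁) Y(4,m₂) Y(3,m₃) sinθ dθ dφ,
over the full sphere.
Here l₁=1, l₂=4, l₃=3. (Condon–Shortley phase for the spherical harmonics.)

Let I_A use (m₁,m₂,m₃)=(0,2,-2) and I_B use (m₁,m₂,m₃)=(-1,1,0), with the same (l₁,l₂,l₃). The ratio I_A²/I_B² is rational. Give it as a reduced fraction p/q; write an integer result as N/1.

Same 1,4,3: normalisation and zero-m 3j drop out of the ratio.
A: Δ: 2! 0! 6! / 9! → 1/252; sum: t=1:−1/120 = -1/120; 3j²(1 4 3; 0 2 -2) = Δ·Π!·Σ² = 1/21  (sign +1)
B: Δ: 2! 0! 6! / 9! → 1/252; sum: t=2:+1/72 = 1/72; 3j²(1 4 3; -1 1 0) = Δ·Π!·Σ² = 5/126  (sign -1)
I_A²/I_B² = (1/21)/(5/126) = 6/5

6/5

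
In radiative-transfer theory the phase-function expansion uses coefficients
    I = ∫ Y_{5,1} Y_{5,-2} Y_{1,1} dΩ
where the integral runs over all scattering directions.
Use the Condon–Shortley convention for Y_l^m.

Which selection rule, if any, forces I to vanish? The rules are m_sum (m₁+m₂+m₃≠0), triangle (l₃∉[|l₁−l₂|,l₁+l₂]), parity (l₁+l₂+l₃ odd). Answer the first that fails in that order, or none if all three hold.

parity

Σmᵢ = 0  ✓
l₃∈[|l₁−l₂|,l₁+l₂]=[0,10], have l₃=1  ✓
Σlᵢ = 11 ⇒ odd  ✗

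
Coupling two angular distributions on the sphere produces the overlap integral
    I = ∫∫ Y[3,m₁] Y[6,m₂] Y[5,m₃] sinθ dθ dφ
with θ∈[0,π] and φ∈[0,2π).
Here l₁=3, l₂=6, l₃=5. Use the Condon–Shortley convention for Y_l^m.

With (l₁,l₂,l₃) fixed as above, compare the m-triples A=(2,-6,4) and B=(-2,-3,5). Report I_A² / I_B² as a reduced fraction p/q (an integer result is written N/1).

Same 3,6,5: normalisation and zero-m 3j drop out of the ratio.
A: Δ: 4! 2! 8! / 15! → 1/675675; sum: t=0:+1/967680 = 1/967680; 3j²(3 6 5; 2 -6 4) = Δ·Π!·Σ² = 3/91  (sign -1)
B: Δ: 4! 2! 8! / 15! → 1/675675; sum: t=3:−1/483840 = -1/483840; 3j²(3 6 5; -2 -3 5) = Δ·Π!·Σ² = 6/1001  (sign -1)
I_A²/I_B² = (3/91)/(6/1001) = 11/2

11/2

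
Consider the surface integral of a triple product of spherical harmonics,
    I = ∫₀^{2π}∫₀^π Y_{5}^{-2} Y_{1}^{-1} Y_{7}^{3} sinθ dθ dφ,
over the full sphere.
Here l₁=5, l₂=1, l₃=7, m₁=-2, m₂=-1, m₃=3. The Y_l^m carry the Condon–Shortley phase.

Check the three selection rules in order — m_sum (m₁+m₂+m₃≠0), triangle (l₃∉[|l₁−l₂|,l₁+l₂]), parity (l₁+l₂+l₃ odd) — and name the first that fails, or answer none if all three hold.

azimuthal sum: -2 − 1 + 3 = 0  ✓
4 ≤ 7 ≤ 6 (triangle on l)  ✗
L = 5 + 1 + 7 = 13 (odd)

triangle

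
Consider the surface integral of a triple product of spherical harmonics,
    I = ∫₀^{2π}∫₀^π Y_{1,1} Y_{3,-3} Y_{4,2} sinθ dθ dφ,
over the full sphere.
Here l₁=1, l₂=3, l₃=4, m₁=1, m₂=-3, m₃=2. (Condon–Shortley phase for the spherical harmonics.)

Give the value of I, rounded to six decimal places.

0.061558

Checks pass: Σm=0; 8 even; l₃=4∈[2,4].
(2·1+1)(2·3+1)(2·4+1) = 189
Δ: 0! 2! 6! / 9! → 1/252
sum: t=0:+1/36 = 1/36
3j²(1 3 4; 0 0 0) = Δ·Π!·Σ² = 4/63  (sign +1)
sum: t=0:+1/1440 = 1/1440
3j²(1 3 4; 1 -3 2) = Δ·Π!·Σ² = 1/252  (sign +1)
combine: 4πI² = 189·4/63·1/252 = 1/21
take √, sign +1: I = 0.06155813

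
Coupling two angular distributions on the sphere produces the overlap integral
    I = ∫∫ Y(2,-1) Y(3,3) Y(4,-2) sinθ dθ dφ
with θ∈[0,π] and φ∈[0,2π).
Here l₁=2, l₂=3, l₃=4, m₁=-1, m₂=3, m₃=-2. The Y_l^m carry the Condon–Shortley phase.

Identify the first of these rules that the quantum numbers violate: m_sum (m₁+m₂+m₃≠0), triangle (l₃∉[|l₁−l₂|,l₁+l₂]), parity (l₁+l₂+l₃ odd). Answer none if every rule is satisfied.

parity

Σmᵢ = 0  ✓
l₃∈[|l₁−l₂|,l₁+l₂]=[1,5], have l₃=4  ✓
Σlᵢ = 9 ⇒ odd  ✗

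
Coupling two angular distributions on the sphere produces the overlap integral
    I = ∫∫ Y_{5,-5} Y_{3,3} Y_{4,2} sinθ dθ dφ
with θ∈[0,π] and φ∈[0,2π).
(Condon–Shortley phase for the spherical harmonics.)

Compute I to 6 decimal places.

Rules hold: Σm=0, L=12 even, 2≤4≤8.
N = 11·7·9 = 693
Δ = 4!·6!·2!/13! = 1/180180
Racah Σ t=1..3: t=1:−1/576 t=2:+1/144 t=3:−1/576 = 1/288
⇒ 3j(5 3 4; 0 0 0)² = 20/1001, sgn +1
Racah Σ t=4..4: t=4:+1/34560 = 1/34560
⇒ 3j(5 3 4; -5 3 2)² = 5/286, sgn +1
4πI² = N·(3j₀)²·(3jₘ)² = 450/1859
I = +1·√(0.242066/4π) = 0.13879110

0.138791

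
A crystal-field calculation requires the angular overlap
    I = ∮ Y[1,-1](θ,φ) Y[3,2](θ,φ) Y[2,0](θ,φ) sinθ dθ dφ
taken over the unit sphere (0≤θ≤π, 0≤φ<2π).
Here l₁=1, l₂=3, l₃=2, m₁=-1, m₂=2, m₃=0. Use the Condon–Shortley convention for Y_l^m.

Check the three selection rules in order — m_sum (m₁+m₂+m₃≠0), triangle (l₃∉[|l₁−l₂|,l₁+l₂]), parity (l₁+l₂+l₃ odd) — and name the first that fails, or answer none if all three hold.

azimuthal sum: -1 + 2 + 0 = 1  ✗
2 ≤ 2 ≤ 4 (triangle on l)
L = 1 + 3 + 2 = 6 (even)

m_sum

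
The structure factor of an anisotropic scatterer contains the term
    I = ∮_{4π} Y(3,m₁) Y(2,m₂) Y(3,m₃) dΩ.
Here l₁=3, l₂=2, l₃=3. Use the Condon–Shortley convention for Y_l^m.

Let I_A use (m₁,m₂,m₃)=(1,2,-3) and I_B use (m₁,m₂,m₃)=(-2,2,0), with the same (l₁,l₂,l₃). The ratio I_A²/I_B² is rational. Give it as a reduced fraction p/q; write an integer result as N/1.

l's match ⇒ only the (l;m) 3-j factors differ between A and B.
A: triangle coeff Δ(3,2,3) = 1/3780; Σ_t [2,2]: t=2:+1/96 = 1/96; (3j)²=1/42 [(3 2 3; 1 2 -3)], sign=+1
B: triangle coeff Δ(3,2,3) = 1/3780; Σ_t [2,2]: t=2:+1/24 = 1/24; (3j)²=1/21 [(3 2 3; -2 2 0)], sign=-1
I_A²/I_B² = (1/42)/(1/21) = 1/2

1/2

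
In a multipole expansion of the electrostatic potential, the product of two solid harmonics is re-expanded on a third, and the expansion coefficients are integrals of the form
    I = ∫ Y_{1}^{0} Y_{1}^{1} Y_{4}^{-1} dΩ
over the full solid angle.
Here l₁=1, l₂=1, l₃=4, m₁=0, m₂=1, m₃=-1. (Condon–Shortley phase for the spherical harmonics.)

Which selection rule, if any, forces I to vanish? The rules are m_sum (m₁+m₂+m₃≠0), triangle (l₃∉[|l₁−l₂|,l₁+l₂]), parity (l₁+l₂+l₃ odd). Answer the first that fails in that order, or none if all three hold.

triangle

m₁+m₂+m₃ = 0 + 1 − 1 = 0  ✓
triangle: |1−1|=0 ≤ l₃=4 ≤ 1+1=2  ✗
parity: l₁+l₂+l₃ = 6 is even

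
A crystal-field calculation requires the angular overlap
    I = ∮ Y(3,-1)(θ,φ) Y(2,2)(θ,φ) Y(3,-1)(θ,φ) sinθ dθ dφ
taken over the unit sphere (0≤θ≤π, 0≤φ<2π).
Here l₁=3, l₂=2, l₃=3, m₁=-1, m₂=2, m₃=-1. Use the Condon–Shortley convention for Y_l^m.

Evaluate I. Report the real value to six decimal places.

m-sum 0 ✓  L=8 even ✓  1≤3≤5 ✓
Π(2lᵢ+1) = 7×5×7 = 245
triangle coeff Δ(3,2,3) = 1/3780
Σ_t [0,2]: t=0:+1/24 t=1:−1/4 t=2:+1/24 = -1/6
(3j)²=4/105 [(3 2 3; 0 0 0)], sign=+1
Σ_t [2,2]: t=2:+1/16 = 1/16
(3j)²=2/35 [(3 2 3; -1 2 -1)], sign=+1
⇒ 4πI² = 8/15
I = (+1)√(8/15/(4π)) = 0.20601291

0.206013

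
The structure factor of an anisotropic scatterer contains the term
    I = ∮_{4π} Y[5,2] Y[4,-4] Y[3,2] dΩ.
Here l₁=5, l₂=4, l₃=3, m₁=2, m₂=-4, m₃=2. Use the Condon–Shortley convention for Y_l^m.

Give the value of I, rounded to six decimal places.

m-sum 0 ✓  L=12 even ✓  1≤3≤9 ✓
Π(2lᵢ+1) = 11×9×7 = 693
triangle coeff Δ(5,4,3) = 1/180180
Σ_t [2,4]: t=2:+1/576 t=3:−1/144 t=4:+1/576 = -1/288
(3j)²=20/1001 [(5 4 3; 0 0 0)], sign=+1
Σ_t [0,0]: t=0:+1/8640 = 1/8640
(3j)²=14/1287 [(5 4 3; 2 -4 2)], sign=-1
⇒ 4πI² = 280/1859
I = (-1)√(280/1859/(4π)) = -0.10947990

-0.109480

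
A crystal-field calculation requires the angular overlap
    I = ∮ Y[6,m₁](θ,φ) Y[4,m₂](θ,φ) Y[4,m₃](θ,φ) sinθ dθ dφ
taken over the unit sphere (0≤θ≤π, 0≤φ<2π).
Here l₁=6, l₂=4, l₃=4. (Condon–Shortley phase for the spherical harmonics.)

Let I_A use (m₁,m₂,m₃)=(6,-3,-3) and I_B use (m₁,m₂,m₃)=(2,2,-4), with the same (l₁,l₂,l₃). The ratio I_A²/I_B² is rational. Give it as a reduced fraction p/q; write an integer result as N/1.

77/20

l's match ⇒ only the (l;m) 3-j factors differ between A and B.
A: triangle coeff Δ(6,4,4) = 1/1261260; Σ_t [0,0]: t=0:+1/518400 = 1/518400; (3j)²=7/195 [(6 4 4; 6 -3 -3)], sign=-1
B: triangle coeff Δ(6,4,4) = 1/1261260; Σ_t [4,4]: t=4:+1/69120 = 1/69120; (3j)²=4/429 [(6 4 4; 2 2 -4)], sign=+1
I_A²/I_B² = (7/195)/(4/429) = 77/20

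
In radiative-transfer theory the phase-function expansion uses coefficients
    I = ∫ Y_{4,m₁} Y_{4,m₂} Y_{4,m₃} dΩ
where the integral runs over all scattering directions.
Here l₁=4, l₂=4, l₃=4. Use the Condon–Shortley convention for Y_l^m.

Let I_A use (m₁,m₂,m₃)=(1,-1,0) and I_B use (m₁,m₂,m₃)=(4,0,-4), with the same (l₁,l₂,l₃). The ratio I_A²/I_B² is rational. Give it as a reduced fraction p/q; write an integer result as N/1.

l's match ⇒ only the (l;m) 3-j factors differ between A and B.
A: triangle coeff Δ(4,4,4) = 1/450450; Σ_t [0,3]: t=0:+1/864 t=1:−1/96 t=2:+1/144 t=3:−1/3456 = -1/384; (3j)²=9/2002 [(4 4 4; 1 -1 0)], sign=-1
B: triangle coeff Δ(4,4,4) = 1/450450; Σ_t [0,0]: t=0:+1/13824 = 1/13824; (3j)²=14/1287 [(4 4 4; 4 0 -4)], sign=+1
I_A²/I_B² = (9/2002)/(14/1287) = 81/196

81/196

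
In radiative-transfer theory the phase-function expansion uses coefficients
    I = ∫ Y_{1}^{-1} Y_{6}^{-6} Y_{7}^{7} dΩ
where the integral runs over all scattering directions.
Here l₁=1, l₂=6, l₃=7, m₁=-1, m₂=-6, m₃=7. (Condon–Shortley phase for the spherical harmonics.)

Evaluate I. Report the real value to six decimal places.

Rules hold: Σm=0, L=14 even, 5≤7≤7.
N = 3·13·15 = 585
Δ = 0!·2!·12!/15! = 1/1365
Racah Σ t=0..0: t=0:+1/518400 = 1/518400
⇒ 3j(1 6 7; 0 0 0)² = 7/195, sgn -1
Racah Σ t=0..0: t=0:+1/958003200 = 1/958003200
⇒ 3j(1 6 7; -1 -6 7)² = 1/15, sgn +1
4πI² = N·(3j₀)²·(3jₘ)² = 7/5
I = -1·√(1.4/4π) = -0.33377906

-0.333779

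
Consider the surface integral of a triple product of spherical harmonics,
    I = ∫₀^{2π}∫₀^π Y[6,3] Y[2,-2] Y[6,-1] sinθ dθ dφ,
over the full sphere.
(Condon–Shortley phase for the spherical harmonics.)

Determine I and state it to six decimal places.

0.177674

m-sum 0 ✓  L=14 even ✓  4≤6≤8 ✓
Π(2lᵢ+1) = 13×5×13 = 845
triangle coeff Δ(6,2,6) = 1/90090
Σ_t [0,2]: t=0:+1/69120 t=1:−1/14400 t=2:+1/69120 = -7/172800
(3j)²=14/715 [(6 2 6; 0 0 0)], sign=-1
Σ_t [0,0]: t=0:+1/120960 = 1/120960
(3j)²=24/1001 [(6 2 6; 3 -2 -1)], sign=-1
⇒ 4πI² = 48/121
I = (+1)√(48/121/(4π)) = 0.17767364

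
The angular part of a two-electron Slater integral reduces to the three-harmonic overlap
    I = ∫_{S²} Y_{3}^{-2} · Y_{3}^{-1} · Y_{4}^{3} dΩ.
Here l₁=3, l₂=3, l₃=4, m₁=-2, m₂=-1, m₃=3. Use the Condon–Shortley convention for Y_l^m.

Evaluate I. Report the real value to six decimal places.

Rules hold: Σm=0, L=10 even, 0≤4≤6.
N = 7·7·9 = 441
Δ = 2!·4!·4!/11! = 1/34650
Racah Σ t=0..2: t=0:+1/72 t=1:−1/16 t=2:+1/72 = -5/144
⇒ 3j(3 3 4; 0 0 0)² = 2/77, sgn -1
Racah Σ t=1..2: t=1:−1/144 t=2:+1/288 = -1/288
⇒ 3j(3 3 4; -2 -1 3)² = 1/99, sgn +1
4πI² = N·(3j₀)²·(3jₘ)² = 14/121
I = -1·√(0.115702/4π) = -0.09595473

-0.095955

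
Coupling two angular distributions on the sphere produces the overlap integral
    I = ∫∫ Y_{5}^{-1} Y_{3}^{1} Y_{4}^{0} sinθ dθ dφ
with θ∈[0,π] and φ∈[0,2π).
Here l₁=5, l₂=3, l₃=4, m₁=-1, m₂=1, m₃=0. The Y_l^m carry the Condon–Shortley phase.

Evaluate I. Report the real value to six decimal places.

-0.086020

m-sum 0 ✓  L=12 even ✓  2≤4≤8 ✓
Π(2lᵢ+1) = 11×7×9 = 693
triangle coeff Δ(5,3,4) = 1/180180
Σ_t [1,3]: t=1:−1/576 t=2:+1/144 t=3:−1/576 = 1/288
(3j)²=20/1001 [(5 3 4; 0 0 0)], sign=+1
Σ_t [2,4]: t=2:+1/384 t=3:−1/216 t=4:+1/2304 = -11/6912
(3j)²=11/1638 [(5 3 4; -1 1 0)], sign=-1
⇒ 4πI² = 110/1183
I = (-1)√(110/1183/(4π)) = -0.08601992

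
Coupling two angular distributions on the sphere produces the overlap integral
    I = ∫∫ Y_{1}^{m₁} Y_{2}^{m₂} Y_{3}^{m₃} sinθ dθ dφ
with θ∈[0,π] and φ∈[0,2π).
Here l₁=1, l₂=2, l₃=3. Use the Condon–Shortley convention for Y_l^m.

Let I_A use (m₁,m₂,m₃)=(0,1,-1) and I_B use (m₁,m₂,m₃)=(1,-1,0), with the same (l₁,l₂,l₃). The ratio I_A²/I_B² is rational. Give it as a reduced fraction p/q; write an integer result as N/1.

l's match ⇒ only the (l;m) 3-j factors differ between A and B.
A: triangle coeff Δ(1,2,3) = 1/105; Σ_t [0,0]: t=0:+1/6 = 1/6; (3j)²=8/105 [(1 2 3; 0 1 -1)], sign=+1
B: triangle coeff Δ(1,2,3) = 1/105; Σ_t [0,0]: t=0:+1/12 = 1/12; (3j)²=1/35 [(1 2 3; 1 -1 0)], sign=-1
I_A²/I_B² = (8/105)/(1/35) = 8/3

8/3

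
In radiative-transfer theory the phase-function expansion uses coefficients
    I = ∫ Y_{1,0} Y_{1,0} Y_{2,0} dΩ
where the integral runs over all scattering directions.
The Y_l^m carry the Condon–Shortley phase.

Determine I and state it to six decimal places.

Rules hold: Σm=0, L=4 even, 0≤2≤2.
N = 3·3·5 = 45
Δ = 0!·2!·2!/5! = 1/30
Racah Σ t=0..0: t=0:+1/1 = 1/1
⇒ 3j(1 1 2; 0 0 0)² = 2/15, sgn +1
(m-triple is (0,0,0) — same symbol as above.)
4πI² = N·(3j₀)²·(3jₘ)² = 4/5
I = +1·√(0.8/4π) = 0.25231325

0.252313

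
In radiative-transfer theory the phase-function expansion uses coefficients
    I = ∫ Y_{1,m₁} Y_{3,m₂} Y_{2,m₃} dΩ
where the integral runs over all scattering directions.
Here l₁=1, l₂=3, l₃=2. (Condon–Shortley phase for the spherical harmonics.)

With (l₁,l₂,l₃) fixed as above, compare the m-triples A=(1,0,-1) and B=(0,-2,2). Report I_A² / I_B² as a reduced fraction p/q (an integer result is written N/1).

3/5

l's match ⇒ only the (l;m) 3-j factors differ between A and B.
A: triangle coeff Δ(1,3,2) = 1/105; Σ_t [0,0]: t=0:+1/12 = 1/12; (3j)²=1/35 [(1 3 2; 1 0 -1)], sign=-1
B: triangle coeff Δ(1,3,2) = 1/105; Σ_t [1,1]: t=1:−1/24 = -1/24; (3j)²=1/21 [(1 3 2; 0 -2 2)], sign=-1
I_A²/I_B² = (1/35)/(1/21) = 3/5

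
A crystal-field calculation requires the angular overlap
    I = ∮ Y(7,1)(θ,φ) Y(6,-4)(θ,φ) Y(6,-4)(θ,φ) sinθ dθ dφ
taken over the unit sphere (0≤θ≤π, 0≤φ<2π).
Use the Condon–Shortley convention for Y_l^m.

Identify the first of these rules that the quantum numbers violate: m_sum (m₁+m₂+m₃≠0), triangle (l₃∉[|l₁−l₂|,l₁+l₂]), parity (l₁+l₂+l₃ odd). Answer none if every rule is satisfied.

m_sum

azimuthal sum: 1 − 4 − 4 = -7  ✗
1 ≤ 6 ≤ 13 (triangle on l)
L = 7 + 6 + 6 = 19 (odd)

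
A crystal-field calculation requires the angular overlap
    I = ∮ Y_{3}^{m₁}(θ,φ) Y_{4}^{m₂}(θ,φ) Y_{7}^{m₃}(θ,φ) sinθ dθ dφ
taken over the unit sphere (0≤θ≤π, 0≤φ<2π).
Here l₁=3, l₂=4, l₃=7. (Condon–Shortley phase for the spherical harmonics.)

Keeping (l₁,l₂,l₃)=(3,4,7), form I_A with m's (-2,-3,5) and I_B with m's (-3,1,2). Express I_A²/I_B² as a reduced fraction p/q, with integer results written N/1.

Shared (l₁,l₂,l₃)=(3,4,7): N and (l;000)² cancel in I_A²/I_B².
A: Δ = 0!·6!·8!/15! = 1/45045; Racah Σ t=0..0: t=0:+1/604800 = 1/604800; ⇒ 3j(3 4 7; -2 -3 5)² = 16/455, sgn +1
B: Δ = 0!·6!·8!/15! = 1/45045; Racah Σ t=0..0: t=0:+1/518400 = 1/518400; ⇒ 3j(3 4 7; -3 1 2)² = 4/2145, sgn -1
I_A²/I_B² = (16/455)/(4/2145) = 132/7

132/7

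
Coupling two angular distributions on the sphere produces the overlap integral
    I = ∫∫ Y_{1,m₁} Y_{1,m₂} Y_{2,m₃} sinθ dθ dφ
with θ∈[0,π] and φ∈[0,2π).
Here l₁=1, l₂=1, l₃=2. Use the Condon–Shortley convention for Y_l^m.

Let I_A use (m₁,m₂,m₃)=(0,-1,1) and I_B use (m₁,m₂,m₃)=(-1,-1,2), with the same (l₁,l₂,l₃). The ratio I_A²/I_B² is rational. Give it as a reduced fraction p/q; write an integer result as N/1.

l's match ⇒ only the (l;m) 3-j factors differ between A and B.
A: triangle coeff Δ(1,1,2) = 1/30; Σ_t [0,0]: t=0:+1/2 = 1/2; (3j)²=1/10 [(1 1 2; 0 -1 1)], sign=-1
B: triangle coeff Δ(1,1,2) = 1/30; Σ_t [0,0]: t=0:+1/4 = 1/4; (3j)²=1/5 [(1 1 2; -1 -1 2)], sign=+1
I_A²/I_B² = (1/10)/(1/5) = 1/2

1/2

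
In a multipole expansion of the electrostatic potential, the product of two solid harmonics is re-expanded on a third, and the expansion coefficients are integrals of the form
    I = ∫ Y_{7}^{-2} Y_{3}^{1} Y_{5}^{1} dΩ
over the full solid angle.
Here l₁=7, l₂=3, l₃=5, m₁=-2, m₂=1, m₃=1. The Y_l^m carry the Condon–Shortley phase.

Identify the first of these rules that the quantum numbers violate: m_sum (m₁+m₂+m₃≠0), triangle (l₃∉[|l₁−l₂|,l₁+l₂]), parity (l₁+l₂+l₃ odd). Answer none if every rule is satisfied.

parity

azimuthal sum: -2 + 1 + 1 = 0  ✓
4 ≤ 5 ≤ 10 (triangle on l)  ✓
L = 7 + 3 + 5 = 15 (odd)  ✗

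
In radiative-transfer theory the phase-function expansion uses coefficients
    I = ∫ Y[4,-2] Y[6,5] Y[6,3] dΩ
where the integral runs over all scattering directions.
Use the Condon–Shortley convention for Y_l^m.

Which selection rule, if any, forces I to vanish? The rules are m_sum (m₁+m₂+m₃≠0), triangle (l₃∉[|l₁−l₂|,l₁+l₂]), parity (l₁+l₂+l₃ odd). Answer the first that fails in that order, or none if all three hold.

m_sum

Σmᵢ = 6  ✗
l₃∈[|l₁−l₂|,l₁+l₂]=[2,10], have l₃=6
Σlᵢ = 16 ⇒ even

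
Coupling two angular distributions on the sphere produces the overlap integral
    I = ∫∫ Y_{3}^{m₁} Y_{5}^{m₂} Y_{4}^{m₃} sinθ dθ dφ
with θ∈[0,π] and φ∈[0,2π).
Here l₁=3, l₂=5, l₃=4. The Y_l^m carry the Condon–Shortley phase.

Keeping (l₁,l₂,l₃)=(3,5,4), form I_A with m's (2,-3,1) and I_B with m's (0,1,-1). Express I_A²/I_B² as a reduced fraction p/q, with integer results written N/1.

35/361

Shared (l₁,l₂,l₃)=(3,5,4): N and (l;000)² cancel in I_A²/I_B².
A: Δ = 4!·2!·6!/13! = 1/180180; Racah Σ t=0..1: t=0:+1/1152 t=1:−1/1440 = 1/5760; ⇒ 3j(3 5 4; 2 -3 1)² = 1/858, sgn -1
B: Δ = 4!·2!·6!/13! = 1/180180; Racah Σ t=1..3: t=1:−1/1440 t=2:+1/192 t=3:−1/432 = 19/8640; ⇒ 3j(3 5 4; 0 1 -1)² = 361/30030, sgn -1
I_A²/I_B² = (1/858)/(361/30030) = 35/361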